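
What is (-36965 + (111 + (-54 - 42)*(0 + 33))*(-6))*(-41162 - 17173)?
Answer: 1086372705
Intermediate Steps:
(-36965 + (111 + (-54 - 42)*(0 + 33))*(-6))*(-41162 - 17173) = (-36965 + (111 - 96*33)*(-6))*(-58335) = (-36965 + (111 - 3168)*(-6))*(-58335) = (-36965 - 3057*(-6))*(-58335) = (-36965 + 18342)*(-58335) = -18623*(-58335) = 1086372705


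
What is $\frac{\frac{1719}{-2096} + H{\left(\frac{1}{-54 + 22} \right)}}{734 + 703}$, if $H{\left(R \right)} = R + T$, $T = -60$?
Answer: $- \frac{255089}{6023904} \approx -0.042346$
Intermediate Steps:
$H{\left(R \right)} = -60 + R$ ($H{\left(R \right)} = R - 60 = -60 + R$)
$\frac{\frac{1719}{-2096} + H{\left(\frac{1}{-54 + 22} \right)}}{734 + 703} = \frac{\frac{1719}{-2096} - \left(60 - \frac{1}{-54 + 22}\right)}{734 + 703} = \frac{1719 \left(- \frac{1}{2096}\right) - \left(60 - \frac{1}{-32}\right)}{1437} = \left(- \frac{1719}{2096} - \frac{1921}{32}\right) \frac{1}{1437} = \left(- \frac{255089}{4192}\right) \frac{1}{1437} = - \frac{255089}{6023904}$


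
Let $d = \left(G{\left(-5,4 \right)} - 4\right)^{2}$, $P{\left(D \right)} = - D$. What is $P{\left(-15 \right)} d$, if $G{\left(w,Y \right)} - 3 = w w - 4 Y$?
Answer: $960$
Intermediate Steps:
$G{\left(w,Y \right)} = 3 + w^{2} - 4 Y$ ($G{\left(w,Y \right)} = 3 - \left(4 Y - w w\right) = 3 - \left(- w^{2} + 4 Y\right) = 3 + w^{2} - 4 Y$)
$d = 64$ ($d = \left(\left(3 + \left(-5\right)^{2} - 16\right) - 4\right)^{2} = \left(\left(3 + 25 - 16\right) - 4\right)^{2} = \left(12 - 4\right)^{2} = 8^{2} = 64$)
$P{\left(-15 \right)} d = \left(-1\right) \left(-15\right) 64 = 15 \cdot 64 = 960$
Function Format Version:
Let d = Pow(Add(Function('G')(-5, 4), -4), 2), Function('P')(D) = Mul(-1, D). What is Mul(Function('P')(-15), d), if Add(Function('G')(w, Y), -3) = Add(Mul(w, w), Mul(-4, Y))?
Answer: 960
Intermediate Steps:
Function('G')(w, Y) = Add(3, Pow(w, 2), Mul(-4, Y)) (Function('G')(w, Y) = Add(3, Add(Mul(w, w), Mul(-4, Y))) = Add(3, Add(Pow(w, 2), Mul(-4, Y))) = Add(3, Pow(w, 2), Mul(-4, Y)))
d = 64 (d = Pow(Add(Add(3, Pow(-5, 2), Mul(-4, 4)), -4), 2) = Pow(Add(Add(3, 25, -16), -4), 2) = Pow(Add(12, -4), 2) = Pow(8, 2) = 64)
Mul(Function('P')(-15), d) = Mul(Mul(-1, -15), 64) = Mul(15, 64) = 960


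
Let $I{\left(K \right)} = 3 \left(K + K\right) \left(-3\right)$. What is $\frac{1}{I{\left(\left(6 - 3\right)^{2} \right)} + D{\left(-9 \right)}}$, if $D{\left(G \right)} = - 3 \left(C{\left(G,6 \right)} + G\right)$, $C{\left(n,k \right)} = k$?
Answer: $- \frac{1}{153} \approx -0.0065359$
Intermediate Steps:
$D{\left(G \right)} = -18 - 3 G$ ($D{\left(G \right)} = - 3 \left(6 + G\right) = -18 - 3 G$)
$I{\left(K \right)} = - 18 K$ ($I{\left(K \right)} = 3 \cdot 2 K \left(-3\right) = 6 K \left(-3\right) = - 18 K$)
$\frac{1}{I{\left(\left(6 - 3\right)^{2} \right)} + D{\left(-9 \right)}} = \frac{1}{- 18 \left(6 - 3\right)^{2} - -9} = \frac{1}{- 18 \cdot 3^{2} + \left(-18 + 27\right)} = \frac{1}{\left(-18\right) 9 + 9} = \frac{1}{-162 + 9} = \frac{1}{-153} = - \frac{1}{153}$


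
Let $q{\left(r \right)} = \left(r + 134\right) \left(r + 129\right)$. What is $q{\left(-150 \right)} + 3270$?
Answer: $3606$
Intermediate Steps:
$q{\left(r \right)} = \left(129 + r\right) \left(134 + r\right)$ ($q{\left(r \right)} = \left(134 + r\right) \left(129 + r\right) = \left(129 + r\right) \left(134 + r\right)$)
$q{\left(-150 \right)} + 3270 = \left(17286 + \left(-150\right)^{2} + 263 \left(-150\right)\right) + 3270 = \left(17286 + 22500 - 39450\right) + 3270 = 336 + 3270 = 3606$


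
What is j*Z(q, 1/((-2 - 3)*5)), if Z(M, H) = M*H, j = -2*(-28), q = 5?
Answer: -56/5 ≈ -11.200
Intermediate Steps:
j = 56
Z(M, H) = H*M
j*Z(q, 1/((-2 - 3)*5)) = 56*((1/((-2 - 3)*5))*5) = 56*((1/(-5*5))*5) = 56*((1/(-25))*5) = 56*((1*(-1/25))*5) = 56*(-1/25*5) = 56*(-⅕) = -56/5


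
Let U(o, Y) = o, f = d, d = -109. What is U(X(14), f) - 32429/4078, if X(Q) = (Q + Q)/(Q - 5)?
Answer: -177677/36702 ≈ -4.8411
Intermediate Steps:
X(Q) = 2*Q/(-5 + Q) (X(Q) = (2*Q)/(-5 + Q) = 2*Q/(-5 + Q))
f = -109
U(X(14), f) - 32429/4078 = 2*14/(-5 + 14) - 32429/4078 = 2*14/9 - 32429/4078 = 2*14*(⅑) - 1*32429/4078 = 28/9 - 32429/4078 = -177677/36702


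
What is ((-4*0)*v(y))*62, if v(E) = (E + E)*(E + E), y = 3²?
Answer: 0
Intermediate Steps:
y = 9
v(E) = 4*E² (v(E) = (2*E)*(2*E) = 4*E²)
((-4*0)*v(y))*62 = ((-4*0)*(4*9²))*62 = (0*(4*81))*62 = (0*324)*62 = 0*62 = 0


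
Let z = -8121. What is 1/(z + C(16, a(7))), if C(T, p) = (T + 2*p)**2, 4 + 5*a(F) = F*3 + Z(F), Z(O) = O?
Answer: -25/186641 ≈ -0.00013395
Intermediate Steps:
a(F) = -4/5 + 4*F/5 (a(F) = -4/5 + (F*3 + F)/5 = -4/5 + (3*F + F)/5 = -4/5 + (4*F)/5 = -4/5 + 4*F/5)
1/(z + C(16, a(7))) = 1/(-8121 + (16 + 2*(-4/5 + (4/5)*7))**2) = 1/(-8121 + (16 + 2*(-4/5 + 28/5))**2) = 1/(-8121 + (16 + 2*(24/5))**2) = 1/(-8121 + (16 + 48/5)**2) = 1/(-8121 + (128/5)**2) = 1/(-8121 + 16384/25) = 1/(-186641/25) = -25/186641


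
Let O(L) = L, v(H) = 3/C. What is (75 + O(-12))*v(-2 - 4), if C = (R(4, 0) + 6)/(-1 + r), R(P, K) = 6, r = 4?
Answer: 189/4 ≈ 47.250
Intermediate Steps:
C = 4 (C = (6 + 6)/(-1 + 4) = 12/3 = 12*(1/3) = 4)
v(H) = 3/4
(75 + O(-12))*v(-2 - 4) = (75 - 12)*(3/4) = 63*(3/4) = 189/4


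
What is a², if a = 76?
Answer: 5776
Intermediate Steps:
a² = 76² = 5776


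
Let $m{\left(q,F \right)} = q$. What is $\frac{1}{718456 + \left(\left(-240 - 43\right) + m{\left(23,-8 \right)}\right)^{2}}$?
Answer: $\frac{1}{786056} \approx 1.2722 \cdot 10^{-6}$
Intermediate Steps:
$\frac{1}{718456 + \left(\left(-240 - 43\right) + m{\left(23,-8 \right)}\right)^{2}} = \frac{1}{718456 + \left(\left(-240 - 43\right) + 23\right)^{2}} = \frac{1}{718456 + \left(-283 + 23\right)^{2}} = \frac{1}{718456 + \left(-260\right)^{2}} = \frac{1}{718456 + 67600} = \frac{1}{786056}$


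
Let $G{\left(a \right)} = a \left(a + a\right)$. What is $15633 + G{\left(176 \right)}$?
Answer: $77585$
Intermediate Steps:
$G{\left(a \right)} = 2 a^{2}$ ($G{\left(a \right)} = a 2 a = 2 a^{2}$)
$15633 + G{\left(176 \right)} = 15633 + 2 \cdot 176^{2} = 15633 + 2 \cdot 30976 = 15633 + 61952 = 77585$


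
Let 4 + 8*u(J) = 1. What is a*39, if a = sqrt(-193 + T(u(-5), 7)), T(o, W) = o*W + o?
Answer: 546*I ≈ 546.0*I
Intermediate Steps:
u(J) = -3/8 (u(J) = -1/2 + (1/8)*1 = -1/2 + 1/8 = -3/8)
T(o, W) = o + W*o (T(o, W) = W*o + o = o + W*o)
a = 14*I (a = sqrt(-193 - 3*(1 + 7)/8) = sqrt(-193 - 3/8*8) = sqrt(-193 - 3) = sqrt(-196) = 14*I ≈ 14.0*I)
a*39 = (14*I)*39 = 546*I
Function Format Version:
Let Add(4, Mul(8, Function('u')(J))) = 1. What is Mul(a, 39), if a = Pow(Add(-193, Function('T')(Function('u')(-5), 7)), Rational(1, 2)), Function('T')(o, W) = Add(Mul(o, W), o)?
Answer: Mul(546, I) ≈ Mul(546.00, I)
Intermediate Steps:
Function('u')(J) = Rational(-3, 8) (Function('u')(J) = Add(Rational(-1, 2), Mul(Rational(1, 8), 1)) = Add(Rational(-1, 2), Rational(1, 8)) = Rational(-3, 8))
Function('T')(o, W) = Add(o, Mul(W, o)) (Function('T')(o, W) = Add(Mul(W, o), o) = Add(o, Mul(W, o)))
a = Mul(14, I) (a = Pow(Add(-193, Mul(Rational(-3, 8), Add(1, 7))), Rational(1, 2)) = Pow(Add(-193, Mul(Rational(-3, 8), 8)), Rational(1, 2)) = Pow(Add(-193, -3), Rational(1, 2)) = Pow(-196, Rational(1, 2)) = Mul(14, I) ≈ Mul(14.000, I))
Mul(a, 39) = Mul(Mul(14, I), 39) = Mul(546, I)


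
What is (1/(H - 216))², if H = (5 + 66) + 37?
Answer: 1/11664 ≈ 8.5734e-5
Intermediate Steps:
H = 108 (H = 71 + 37 = 108)
(1/(H - 216))² = (1/(108 - 216))² = (1/(-108))² = (-1/108)² = 1/11664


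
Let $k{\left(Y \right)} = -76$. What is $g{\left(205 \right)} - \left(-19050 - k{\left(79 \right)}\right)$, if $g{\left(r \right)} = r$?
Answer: $19179$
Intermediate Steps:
$g{\left(205 \right)} - \left(-19050 - k{\left(79 \right)}\right) = 205 - \left(-19050 - -76\right) = 205 - \left(-19050 + 76\right) = 205 - -18974 = 205 + 18974 = 19179$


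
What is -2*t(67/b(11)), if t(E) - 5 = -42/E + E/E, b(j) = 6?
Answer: -300/67 ≈ -4.4776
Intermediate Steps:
t(E) = 6 - 42/E (t(E) = 5 + (-42/E + E/E) = 5 + (-42/E + 1) = 5 + (1 - 42/E) = 6 - 42/E)
-2*t(67/b(11)) = -2*(6 - 42/(67/6)) = -2*(6 - 42/(67*(⅙))) = -2*(6 - 42/67/6) = -2*(6 - 42*6/67) = -2*(6 - 252/67) = -2*150/67 = -300/67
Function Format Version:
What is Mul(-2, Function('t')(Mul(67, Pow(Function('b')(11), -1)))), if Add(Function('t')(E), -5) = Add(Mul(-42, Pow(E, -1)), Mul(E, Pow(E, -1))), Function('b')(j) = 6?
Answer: Rational(-300, 67) ≈ -4.4776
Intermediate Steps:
Function('t')(E) = Add(6, Mul(-42, Pow(E, -1))) (Function('t')(E) = Add(5, Add(Mul(-42, Pow(E, -1)), Mul(E, Pow(E, -1)))) = Add(5, Add(Mul(-42, Pow(E, -1)), 1)) = Add(5, Add(1, Mul(-42, Pow(E, -1)))) = Add(6, Mul(-42, Pow(E, -1))))
Mul(-2, Function('t')(Mul(67, Pow(Function('b')(11), -1)))) = Mul(-2, Add(6, Mul(-42, Pow(Mul(67, Pow(6, -1)), -1)))) = Mul(-2, Add(6, Mul(-42, Pow(Mul(67, Rational(1, 6)), -1)))) = Mul(-2, Add(6, Mul(-42, Pow(Rational(67, 6), -1)))) = Mul(-2, Add(6, Mul(-42, Rational(6, 67)))) = Mul(-2, Add(6, Rational(-252, 67))) = Mul(-2, Rational(150, 67)) = Rational(-300, 67)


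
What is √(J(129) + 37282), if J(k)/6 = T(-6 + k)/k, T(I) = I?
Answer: 34*√59641/43 ≈ 193.10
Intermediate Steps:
J(k) = 6*(-6 + k)/k (J(k) = 6*((-6 + k)/k) = 6*(-6 + k)/k)
√(J(129) + 37282) = √((6 - 36/129) + 37282) = √((6 - 36*1/129) + 37282) = √((6 - 12/43) + 37282) = √(246/43 + 37282) = √(1603372/43) = 34*√59641/43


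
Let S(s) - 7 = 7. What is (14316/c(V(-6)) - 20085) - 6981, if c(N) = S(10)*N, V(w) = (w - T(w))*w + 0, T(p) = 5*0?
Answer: -1135579/42 ≈ -27038.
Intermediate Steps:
S(s) = 14 (S(s) = 7 + 7 = 14)
T(p) = 0
V(w) = w² (V(w) = (w - 1*0)*w + 0 = (w + 0)*w + 0 = w*w + 0 = w² + 0 = w²)
c(N) = 14*N
(14316/c(V(-6)) - 20085) - 6981 = (14316/((14*(-6)²)) - 20085) - 6981 = (14316/((14*36)) - 20085) - 6981 = (14316/504 - 20085) - 6981 = (14316*(1/504) - 20085) - 6981 = (1193/42 - 20085) - 6981 = -842377/42 - 6981 = -1135579/42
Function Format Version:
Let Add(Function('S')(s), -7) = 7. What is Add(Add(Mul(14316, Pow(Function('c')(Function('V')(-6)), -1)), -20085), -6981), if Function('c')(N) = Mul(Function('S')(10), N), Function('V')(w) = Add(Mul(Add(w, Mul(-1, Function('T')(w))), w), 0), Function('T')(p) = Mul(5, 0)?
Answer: Rational(-1135579, 42) ≈ -27038.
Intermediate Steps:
Function('S')(s) = 14 (Function('S')(s) = Add(7, 7) = 14)
Function('T')(p) = 0
Function('V')(w) = Pow(w, 2) (Function('V')(w) = Add(Mul(Add(w, Mul(-1, 0)), w), 0) = Add(Mul(Add(w, 0), w), 0) = Add(Mul(w, w), 0) = Add(Pow(w, 2), 0) = Pow(w, 2))
Function('c')(N) = Mul(14, N)
Add(Add(Mul(14316, Pow(Function('c')(Function('V')(-6)), -1)), -20085), -6981) = Add(Add(Mul(14316, Pow(Mul(14, Pow(-6, 2)), -1)), -20085), -6981) = Add(Add(Mul(14316, Pow(Mul(14, 36), -1)), -20085), -6981) = Add(Add(Mul(14316, Pow(504, -1)), -20085), -6981) = Add(Add(Mul(14316, Rational(1, 504)), -20085), -6981) = Add(Add(Rational(1193, 42), -20085), -6981) = Add(Rational(-842377, 42), -6981) = Rational(-1135579, 42)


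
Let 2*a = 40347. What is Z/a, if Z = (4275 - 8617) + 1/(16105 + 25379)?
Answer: -180123527/836877474 ≈ -0.21523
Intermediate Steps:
a = 40347/2 (a = (½)*40347 = 40347/2 ≈ 20174.)
Z = -180123527/41484 (Z = -4342 + 1/41484 = -180123527/41484 ≈ -4342.0)
Z/a = -180123527/(41484*40347/2) = -180123527/41484*2/40347 = -180123527/836877474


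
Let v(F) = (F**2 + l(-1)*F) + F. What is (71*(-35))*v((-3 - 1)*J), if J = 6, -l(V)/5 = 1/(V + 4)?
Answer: -1471120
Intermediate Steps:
l(V) = -5/(4 + V) (l(V) = -5/(V + 4) = -5/(4 + V))
v(F) = F**2 - 2*F/3 (v(F) = (F**2 + (-5/(4 - 1))*F) + F = (F**2 + (-5/3)*F) + F = (F**2 + (-5*1/3)*F) + F = (F**2 - 5*F/3) + F = F**2 - 2*F/3)
(71*(-35))*v((-3 - 1)*J) = (71*(-35))*(((-3 - 1)*6)*(-2 + 3*((-3 - 1)*6))/3) = -2485*(-4*6)*(-2 + 3*(-4*6))/3 = -2485*(-24)*(-2 + 3*(-24))/3 = -2485*(-24)*(-2 - 72)/3 = -2485*(-24)*(-74)/3 = -2485*592 = -1471120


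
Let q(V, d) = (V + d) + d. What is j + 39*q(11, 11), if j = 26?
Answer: 1313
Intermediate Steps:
q(V, d) = V + 2*d
j + 39*q(11, 11) = 26 + 39*(11 + 2*11) = 26 + 39*(11 + 22) = 26 + 39*33 = 26 + 1287 = 1313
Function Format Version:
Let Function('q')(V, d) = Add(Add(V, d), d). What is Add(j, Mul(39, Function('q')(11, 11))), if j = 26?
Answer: 1313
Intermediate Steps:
Function('q')(V, d) = Add(V, Mul(2, d))
Add(j, Mul(39, Function('q')(11, 11))) = Add(26, Mul(39, Add(11, Mul(2, 11)))) = Add(26, Mul(39, Add(11, 22))) = Add(26, Mul(39, 33)) = Add(26, 1287) = 1313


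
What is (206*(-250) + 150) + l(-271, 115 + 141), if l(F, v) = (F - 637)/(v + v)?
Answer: -6573027/128 ≈ -51352.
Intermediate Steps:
l(F, v) = (-637 + F)/(2*v) (l(F, v) = (-637 + F)/((2*v)) = (-637 + F)*(1/(2*v)) = (-637 + F)/(2*v))
(206*(-250) + 150) + l(-271, 115 + 141) = (206*(-250) + 150) + (-637 - 271)/(2*(115 + 141)) = (-51500 + 150) + (½)*(-908)/256 = -51350 + (½)*(1/256)*(-908) = -51350 - 227/128 = -6573027/128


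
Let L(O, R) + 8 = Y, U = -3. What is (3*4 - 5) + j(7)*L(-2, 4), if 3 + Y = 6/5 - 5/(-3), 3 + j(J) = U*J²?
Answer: 1227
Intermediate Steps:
j(J) = -3 - 3*J²
Y = -2/15 (Y = -3 + (6/5 - 5/(-3)) = -3 + (6*(⅕) - 5*(-⅓)) = -3 + (6/5 + 5/3) = -3 + 43/15 = -2/15 ≈ -0.13333)
L(O, R) = -122/15 (L(O, R) = -8 - 2/15 = -122/15)
(3*4 - 5) + j(7)*L(-2, 4) = (3*4 - 5) + (-3 - 3*7²)*(-122/15) = (12 - 5) + (-3 - 3*49)*(-122/15) = 7 + (-3 - 147)*(-122/15) = 7 - 150*(-122/15) = 7 + 1220 = 1227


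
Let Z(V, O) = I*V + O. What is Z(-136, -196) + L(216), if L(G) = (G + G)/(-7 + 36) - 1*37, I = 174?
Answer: -692581/29 ≈ -23882.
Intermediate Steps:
Z(V, O) = O + 174*V (Z(V, O) = 174*V + O = O + 174*V)
L(G) = -37 + 2*G/29 (L(G) = (2*G)/29 - 37 = (2*G)*(1/29) - 37 = 2*G/29 - 37 = -37 + 2*G/29)
Z(-136, -196) + L(216) = (-196 + 174*(-136)) + (-37 + (2/29)*216) = (-196 - 23664) + (-37 + 432/29) = -23860 - 641/29 = -692581/29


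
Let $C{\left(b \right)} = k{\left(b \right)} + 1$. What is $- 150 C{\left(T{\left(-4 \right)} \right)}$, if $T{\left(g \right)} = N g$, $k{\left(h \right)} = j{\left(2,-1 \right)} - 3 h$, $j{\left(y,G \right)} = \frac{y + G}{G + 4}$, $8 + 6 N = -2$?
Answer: $2800$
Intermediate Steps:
$N = - \frac{5}{3}$ ($N = - \frac{4}{3} + \frac{1}{6} \left(-2\right) = - \frac{4}{3} - \frac{1}{3} = - \frac{5}{3} \approx -1.6667$)
$j{\left(y,G \right)} = \frac{G + y}{4 + G}$
$k{\left(h \right)} = \frac{1}{3} - 3 h$ ($k{\left(h \right)} = \frac{-1 + 2}{4 - 1} - 3 h = \frac{1}{3} \cdot 1 - 3 h = \frac{1}{3} - 3 h$)
$T{\left(g \right)} = - \frac{5 g}{3}$
$C{\left(b \right)} = \frac{4}{3} - 3 b$ ($C{\left(b \right)} = \left(\frac{1}{3} - 3 b\right) + 1 = \frac{4}{3} - 3 b$)
$- 150 C{\left(T{\left(-4 \right)} \right)} = - 150 \left(\frac{4}{3} - 3 \left(\left(- \frac{5}{3}\right) \left(-4\right)\right)\right) = - 150 \left(\frac{4}{3} - 20\right) = \left(-150\right) \left(- \frac{56}{3}\right) = 2800$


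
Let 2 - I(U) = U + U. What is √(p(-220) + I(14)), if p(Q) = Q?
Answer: I*√246 ≈ 15.684*I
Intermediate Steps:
I(U) = 2 - 2*U (I(U) = 2 - (U + U) = 2 - 2*U)
√(p(-220) + I(14)) = √(-220 + (2 - 2*14)) = √(-220 + (2 - 28)) = √(-220 - 26) = √(-246) = I*√246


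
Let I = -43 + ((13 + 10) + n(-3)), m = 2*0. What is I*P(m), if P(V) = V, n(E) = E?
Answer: 0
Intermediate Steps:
m = 0
I = -23 (I = -43 + ((13 + 10) - 3) = -43 + (23 - 3) = -43 + 20 = -23)
I*P(m) = -23*0 = 0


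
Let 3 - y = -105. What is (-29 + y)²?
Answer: 6241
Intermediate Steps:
y = 108 (y = 3 - 1*(-105) = 3 + 105 = 108)
(-29 + y)² = (-29 + 108)² = 79² = 6241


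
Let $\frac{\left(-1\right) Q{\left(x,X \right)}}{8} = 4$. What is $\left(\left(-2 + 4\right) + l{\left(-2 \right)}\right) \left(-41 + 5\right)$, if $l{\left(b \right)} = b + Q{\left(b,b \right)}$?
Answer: $1152$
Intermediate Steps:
$Q{\left(x,X \right)} = -32$ ($Q{\left(x,X \right)} = \left(-8\right) 4 = -32$)
$l{\left(b \right)} = -32 + b$ ($l{\left(b \right)} = b - 32 = -32 + b$)
$\left(\left(-2 + 4\right) + l{\left(-2 \right)}\right) \left(-41 + 5\right) = \left(\left(-2 + 4\right) - 34\right) \left(-41 + 5\right) = \left(2 - 34\right) \left(-36\right) = \left(-32\right) \left(-36\right) = 1152$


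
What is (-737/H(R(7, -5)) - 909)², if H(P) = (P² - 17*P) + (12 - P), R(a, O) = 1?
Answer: 14500864/25 ≈ 5.8003e+5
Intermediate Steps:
H(P) = 12 + P² - 18*P
(-737/H(R(7, -5)) - 909)² = (-737/(12 + 1² - 18*1) - 909)² = (-737/(12 + 1 - 18) - 909)² = (-737/(-5) - 909)² = (-737*(-⅕) - 909)² = (737/5 - 909)² = (-3808/5)² = 14500864/25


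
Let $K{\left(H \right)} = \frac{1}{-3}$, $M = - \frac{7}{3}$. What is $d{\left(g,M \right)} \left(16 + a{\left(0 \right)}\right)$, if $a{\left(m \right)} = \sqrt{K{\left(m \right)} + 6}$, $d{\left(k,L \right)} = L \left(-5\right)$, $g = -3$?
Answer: $\frac{560}{3} + \frac{35 \sqrt{51}}{9} \approx 214.44$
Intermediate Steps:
$M = - \frac{7}{3}$ ($M = \left(-7\right) \frac{1}{3} = - \frac{7}{3} \approx -2.3333$)
$d{\left(k,L \right)} = - 5 L$
$K{\left(H \right)} = - \frac{1}{3}$
$a{\left(m \right)} = \frac{\sqrt{51}}{3}$ ($a{\left(m \right)} = \sqrt{- \frac{1}{3} + 6} = \sqrt{\frac{17}{3}} = \frac{\sqrt{51}}{3}$)
$d{\left(g,M \right)} \left(16 + a{\left(0 \right)}\right) = \left(-5\right) \left(- \frac{7}{3}\right) \left(16 + \frac{\sqrt{51}}{3}\right) = \frac{35 \left(16 + \frac{\sqrt{51}}{3}\right)}{3} = \frac{560}{3} + \frac{35 \sqrt{51}}{9}$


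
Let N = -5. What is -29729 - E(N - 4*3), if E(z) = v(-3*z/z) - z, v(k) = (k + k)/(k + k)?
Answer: -29747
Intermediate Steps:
v(k) = 1 (v(k) = (2*k)/((2*k)) = (2*k)*(1/(2*k)) = 1)
E(z) = 1 - z
-29729 - E(N - 4*3) = -29729 - (1 - (-5 - 4*3)) = -29729 - (1 - (-5 - 12)) = -29729 - (1 - 1*(-17)) = -29729 - (1 + 17) = -29729 - 1*18 = -29729 - 18 = -29747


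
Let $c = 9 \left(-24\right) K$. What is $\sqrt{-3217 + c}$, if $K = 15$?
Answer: $i \sqrt{6457} \approx 80.355 i$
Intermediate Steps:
$c = -3240$ ($c = 9 \left(-24\right) 15 = \left(-216\right) 15 = -3240$)
$\sqrt{-3217 + c} = \sqrt{-3217 - 3240} = \sqrt{-6457} = i \sqrt{6457}$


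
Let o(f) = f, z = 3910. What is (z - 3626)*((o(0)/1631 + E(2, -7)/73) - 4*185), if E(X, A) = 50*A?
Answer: -15441080/73 ≈ -2.1152e+5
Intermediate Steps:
(z - 3626)*((o(0)/1631 + E(2, -7)/73) - 4*185) = (3910 - 3626)*((0/1631 + (50*(-7))/73) - 4*185) = 284*((0*(1/1631) - 350*1/73) - 740) = 284*((0 - 350/73) - 740) = 284*(-350/73 - 740) = 284*(-54370/73) = -15441080/73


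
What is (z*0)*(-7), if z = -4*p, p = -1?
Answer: 0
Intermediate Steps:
z = 4 (z = -4*(-1) = 4)
(z*0)*(-7) = (4*0)*(-7) = 0*(-7) = 0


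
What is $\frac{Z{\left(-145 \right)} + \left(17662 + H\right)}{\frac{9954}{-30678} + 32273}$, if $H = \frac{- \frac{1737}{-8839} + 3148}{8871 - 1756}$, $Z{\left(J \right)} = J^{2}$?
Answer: $\frac{6220049716080376}{5188702934426075} \approx 1.1988$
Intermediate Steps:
$H = \frac{27826909}{62889485}$ ($H = \frac{\left(-1737\right) \left(- \frac{1}{8839}\right) + 3148}{7115} = \left(\frac{1737}{8839} + 3148\right) \frac{1}{7115} = \frac{27826909}{8839} \cdot \frac{1}{7115} = \frac{27826909}{62889485} \approx 0.44247$)
$\frac{Z{\left(-145 \right)} + \left(17662 + H\right)}{\frac{9954}{-30678} + 32273} = \frac{\left(-145\right)^{2} + \left(17662 + \frac{27826909}{62889485}\right)}{\frac{9954}{-30678} + 32273} = \frac{21025 + \frac{1110781910979}{62889485}}{9954 \left(- \frac{1}{30678}\right) + 32273} = \frac{2433033333104}{62889485 \left(- \frac{1659}{5113} + 32273\right)} = \frac{2433033333104}{62889485 \cdot \frac{165010190}{5113}} = \frac{2433033333104}{62889485} \cdot \frac{5113}{165010190} = \frac{6220049716080376}{5188702934426075}$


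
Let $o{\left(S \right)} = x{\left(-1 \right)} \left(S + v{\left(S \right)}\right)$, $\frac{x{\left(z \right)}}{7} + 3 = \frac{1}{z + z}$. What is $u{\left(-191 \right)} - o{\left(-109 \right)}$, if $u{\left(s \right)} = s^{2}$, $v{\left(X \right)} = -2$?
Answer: $\frac{67523}{2} \approx 33762.0$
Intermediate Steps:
$x{\left(z \right)} = -21 + \frac{7}{2 z}$ ($x{\left(z \right)} = -21 + \frac{7}{z + z} = -21 + \frac{7}{2 z}$)
$o{\left(S \right)} = 49 - \frac{49 S}{2}$ ($o{\left(S \right)} = \left(-21 + \frac{7}{2 \left(-1\right)}\right) \left(S - 2\right) = \left(-21 + \frac{7}{2} \left(-1\right)\right) \left(-2 + S\right) = \left(-21 - \frac{7}{2}\right) \left(-2 + S\right) = - \frac{49 \left(-2 + S\right)}{2} = 49 - \frac{49 S}{2}$)
$u{\left(-191 \right)} - o{\left(-109 \right)} = \left(-191\right)^{2} - \left(49 - - \frac{5341}{2}\right) = 36481 - \left(49 + \frac{5341}{2}\right) = 36481 - \frac{5439}{2} = \frac{67523}{2}$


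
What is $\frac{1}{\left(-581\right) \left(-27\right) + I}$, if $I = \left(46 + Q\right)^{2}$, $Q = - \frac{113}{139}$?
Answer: $\frac{19321}{342539488} \approx 5.6405 \cdot 10^{-5}$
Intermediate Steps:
$Q = - \frac{113}{139}$ ($Q = \left(-113\right) \frac{1}{139} = - \frac{113}{139} \approx -0.81295$)
$I = \frac{39450961}{19321}$ ($I = \left(46 - \frac{113}{139}\right)^{2} = \left(\frac{6281}{139}\right)^{2} = \frac{39450961}{19321} \approx 2041.9$)
$\frac{1}{\left(-581\right) \left(-27\right) + I} = \frac{1}{\left(-581\right) \left(-27\right) + \frac{39450961}{19321}} = \frac{1}{15687 + \frac{39450961}{19321}} = \frac{1}{\frac{342539488}{19321}} = \frac{19321}{342539488}$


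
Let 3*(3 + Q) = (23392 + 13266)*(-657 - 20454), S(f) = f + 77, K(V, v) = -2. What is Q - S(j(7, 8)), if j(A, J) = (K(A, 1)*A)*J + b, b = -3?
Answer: -257962311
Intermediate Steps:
j(A, J) = -3 - 2*A*J (j(A, J) = (-2*A)*J - 3 = -2*A*J - 3 = -3 - 2*A*J)
S(f) = 77 + f
Q = -257962349 (Q = -3 + ((23392 + 13266)*(-657 - 20454))/3 = -3 + (36658*(-21111))/3 = -3 + (⅓)*(-773887038) = -3 - 257962346 = -257962349)
Q - S(j(7, 8)) = -257962349 - (77 + (-3 - 2*7*8)) = -257962349 - (77 + (-3 - 112)) = -257962349 - (77 - 115) = -257962349 - 1*(-38) = -257962349 + 38 = -257962311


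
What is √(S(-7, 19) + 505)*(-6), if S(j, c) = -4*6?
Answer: -6*√481 ≈ -131.59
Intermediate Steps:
S(j, c) = -24
√(S(-7, 19) + 505)*(-6) = √(-24 + 505)*(-6) = √481*(-6) = -6*√481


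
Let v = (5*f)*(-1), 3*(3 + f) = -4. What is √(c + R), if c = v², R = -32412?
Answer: 7*I*√5867/3 ≈ 178.72*I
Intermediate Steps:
f = -13/3 (f = -3 + (⅓)*(-4) = -3 - 4/3 = -13/3 ≈ -4.3333)
v = 65/3 (v = (5*(-13/3))*(-1) = -65/3*(-1) = 65/3 ≈ 21.667)
c = 4225/9 (c = (65/3)² = 4225/9 ≈ 469.44)
√(c + R) = √(4225/9 - 32412) = √(-287483/9) = 7*I*√5867/3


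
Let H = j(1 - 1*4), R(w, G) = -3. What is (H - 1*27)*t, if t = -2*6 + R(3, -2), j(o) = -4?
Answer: 465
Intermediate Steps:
H = -4
t = -15 (t = -2*6 - 3 = -12 - 3 = -15)
(H - 1*27)*t = (-4 - 1*27)*(-15) = (-4 - 27)*(-15) = -31*(-15) = 465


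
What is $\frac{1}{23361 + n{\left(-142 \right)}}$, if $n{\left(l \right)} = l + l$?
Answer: $\frac{1}{23077} \approx 4.3333 \cdot 10^{-5}$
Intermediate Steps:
$n{\left(l \right)} = 2 l$
$\frac{1}{23361 + n{\left(-142 \right)}} = \frac{1}{23361 + 2 \left(-142\right)} = \frac{1}{23361 - 284} = \frac{1}{23077}$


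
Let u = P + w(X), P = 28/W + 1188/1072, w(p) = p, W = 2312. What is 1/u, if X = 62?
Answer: 77452/4888795 ≈ 0.015843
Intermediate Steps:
P = 86771/77452 (P = 28/2312 + 1188/1072 = 28*(1/2312) + 1188*(1/1072) = 7/578 + 297/268 = 86771/77452 ≈ 1.1203)
u = 4888795/77452 (u = 86771/77452 + 62 = 4888795/77452 ≈ 63.120)
1/u = 1/(4888795/77452) = 77452/4888795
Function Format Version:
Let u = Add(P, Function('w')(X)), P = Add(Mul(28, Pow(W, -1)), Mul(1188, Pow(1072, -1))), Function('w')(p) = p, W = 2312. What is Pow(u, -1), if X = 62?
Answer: Rational(77452, 4888795) ≈ 0.015843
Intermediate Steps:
P = Rational(86771, 77452) (P = Add(Mul(28, Pow(2312, -1)), Mul(1188, Pow(1072, -1))) = Add(Mul(28, Rational(1, 2312)), Mul(1188, Rational(1, 1072))) = Add(Rational(7, 578), Rational(297, 268)) = Rational(86771, 77452) ≈ 1.1203)
u = Rational(4888795, 77452) (u = Add(Rational(86771, 77452), 62) = Rational(4888795, 77452) ≈ 63.120)
Pow(u, -1) = Pow(Rational(4888795, 77452), -1) = Rational(77452, 4888795)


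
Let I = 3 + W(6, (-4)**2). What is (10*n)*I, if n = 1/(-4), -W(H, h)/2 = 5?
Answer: 35/2 ≈ 17.500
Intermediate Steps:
W(H, h) = -10 (W(H, h) = -2*5 = -10)
n = -1/4 ≈ -0.25000
I = -7 (I = 3 - 10 = -7)
(10*n)*I = (10*(-1/4))*(-7) = -5/2*(-7) = 35/2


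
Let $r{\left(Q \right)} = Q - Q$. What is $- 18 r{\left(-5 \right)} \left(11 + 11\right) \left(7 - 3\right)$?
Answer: $0$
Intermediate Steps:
$r{\left(Q \right)} = 0$
$- 18 r{\left(-5 \right)} \left(11 + 11\right) \left(7 - 3\right) = \left(-18\right) 0 \left(11 + 11\right) \left(7 - 3\right) = 0 \cdot 22 \cdot 4 = 0 \cdot 88 = 0$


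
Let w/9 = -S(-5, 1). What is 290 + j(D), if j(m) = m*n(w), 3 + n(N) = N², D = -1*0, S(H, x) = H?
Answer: 290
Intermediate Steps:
D = 0
w = 45 (w = 9*(-1*(-5)) = 9*5 = 45)
n(N) = -3 + N²
j(m) = 2022*m (j(m) = m*(-3 + 45²) = m*(-3 + 2025) = m*2022 = 2022*m)
290 + j(D) = 290 + 2022*0 = 290 + 0 = 290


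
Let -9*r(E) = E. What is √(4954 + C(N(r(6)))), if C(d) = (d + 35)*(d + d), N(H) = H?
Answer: √44174/3 ≈ 70.059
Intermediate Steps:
r(E) = -E/9
C(d) = 2*d*(35 + d) (C(d) = (35 + d)*(2*d) = 2*d*(35 + d))
√(4954 + C(N(r(6)))) = √(4954 + 2*(-⅑*6)*(35 - ⅑*6)) = √(4954 + 2*(-⅔)*(35 - ⅔)) = √(4954 + 2*(-⅔)*(103/3)) = √(4954 - 412/9) = √(44174/9) = √44174/3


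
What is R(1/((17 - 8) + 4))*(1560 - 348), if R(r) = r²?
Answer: 1212/169 ≈ 7.1716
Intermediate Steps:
R(1/((17 - 8) + 4))*(1560 - 348) = (1/((17 - 8) + 4))²*(1560 - 348) = (1/(9 + 4))²*1212 = (1/13)²*1212 = (1/169)*1212 = 1212/169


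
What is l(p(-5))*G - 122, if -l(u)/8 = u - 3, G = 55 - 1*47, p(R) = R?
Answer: 390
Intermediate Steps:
G = 8 (G = 55 - 47 = 8)
l(u) = 24 - 8*u (l(u) = -8*(u - 3) = -8*(-3 + u) = 24 - 8*u)
l(p(-5))*G - 122 = (24 - 8*(-5))*8 - 122 = (24 + 40)*8 - 122 = 64*8 - 122 = 512 - 122 = 390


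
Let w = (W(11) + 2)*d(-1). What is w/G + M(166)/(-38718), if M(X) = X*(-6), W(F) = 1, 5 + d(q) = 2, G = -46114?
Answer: 7713001/297573642 ≈ 0.025920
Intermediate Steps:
d(q) = -3 (d(q) = -5 + 2 = -3)
w = -9 (w = (1 + 2)*(-3) = 3*(-3) = -9)
M(X) = -6*X
w/G + M(166)/(-38718) = -9/(-46114) - 6*166/(-38718) = -9*(-1/46114) - 996*(-1/38718) = 9/46114 + 166/6453 = 7713001/297573642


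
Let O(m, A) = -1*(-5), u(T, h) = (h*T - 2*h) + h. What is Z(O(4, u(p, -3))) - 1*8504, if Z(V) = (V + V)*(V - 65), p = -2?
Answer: -9104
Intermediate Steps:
u(T, h) = -h + T*h (u(T, h) = (T*h - 2*h) + h = (-2*h + T*h) + h = -h + T*h)
O(m, A) = 5
Z(V) = 2*V*(-65 + V) (Z(V) = (2*V)*(-65 + V) = 2*V*(-65 + V))
Z(O(4, u(p, -3))) - 1*8504 = 2*5*(-65 + 5) - 1*8504 = 2*5*(-60) - 8504 = -600 - 8504 = -9104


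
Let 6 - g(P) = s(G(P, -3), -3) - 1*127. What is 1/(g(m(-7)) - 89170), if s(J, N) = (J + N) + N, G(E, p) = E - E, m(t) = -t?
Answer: -1/89031 ≈ -1.1232e-5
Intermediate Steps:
G(E, p) = 0
s(J, N) = J + 2*N
g(P) = 139 (g(P) = 6 - ((0 + 2*(-3)) - 1*127) = 6 - ((0 - 6) - 127) = 6 - (-6 - 127) = 6 - 1*(-133) = 6 + 133 = 139)
1/(g(m(-7)) - 89170) = 1/(139 - 89170) = 1/(-89031) = -1/89031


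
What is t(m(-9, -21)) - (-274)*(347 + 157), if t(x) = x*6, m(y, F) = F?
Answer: 137970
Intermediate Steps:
t(x) = 6*x
t(m(-9, -21)) - (-274)*(347 + 157) = 6*(-21) - (-274)*(347 + 157) = -126 - (-274)*504 = -126 - 1*(-138096) = -126 + 138096 = 137970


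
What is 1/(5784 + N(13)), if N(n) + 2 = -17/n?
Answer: 13/75149 ≈ 0.00017299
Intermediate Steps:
N(n) = -2 - 17/n
1/(5784 + N(13)) = 1/(5784 + (-2 - 17/13)) = 1/(5784 - 43/13) = 1/(75149/13) = 13/75149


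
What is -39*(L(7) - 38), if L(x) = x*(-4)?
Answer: 2574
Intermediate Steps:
L(x) = -4*x
-39*(L(7) - 38) = -39*(-4*7 - 38) = -39*(-28 - 38) = -39*(-66) = 2574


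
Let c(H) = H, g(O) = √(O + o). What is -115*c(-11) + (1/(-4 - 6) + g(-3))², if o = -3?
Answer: 125901/100 - I*√6/5 ≈ 1259.0 - 0.4899*I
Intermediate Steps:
g(O) = √(-3 + O) (g(O) = √(O - 3) = √(-3 + O))
-115*c(-11) + (1/(-4 - 6) + g(-3))² = -115*(-11) + (1/(-4 - 6) + √(-3 - 3))² = 1265 + (1/(-10) + √(-6))² = 1265 + (-⅒ + I*√6)²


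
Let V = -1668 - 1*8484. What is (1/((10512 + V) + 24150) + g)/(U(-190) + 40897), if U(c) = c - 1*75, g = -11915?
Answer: -292036649/995890320 ≈ -0.29324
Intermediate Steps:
U(c) = -75 + c (U(c) = c - 75 = -75 + c)
V = -10152 (V = -1668 - 8484 = -10152)
(1/((10512 + V) + 24150) + g)/(U(-190) + 40897) = (1/((10512 - 10152) + 24150) - 11915)/((-75 - 190) + 40897) = (1/(360 + 24150) - 11915)/(-265 + 40897) = (1/24510 - 11915)/40632 = (1/24510 - 11915)*(1/40632) = -292036649/24510*1/40632 = -292036649/995890320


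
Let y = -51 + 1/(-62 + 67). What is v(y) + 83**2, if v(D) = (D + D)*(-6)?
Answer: 37493/5 ≈ 7498.6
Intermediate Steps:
y = -254/5 (y = -51 + 1/5 = -254/5 ≈ -50.800)
v(D) = -12*D (v(D) = (2*D)*(-6) = -12*D)
v(y) + 83**2 = -12*(-254/5) + 83**2 = 3048/5 + 6889 = 37493/5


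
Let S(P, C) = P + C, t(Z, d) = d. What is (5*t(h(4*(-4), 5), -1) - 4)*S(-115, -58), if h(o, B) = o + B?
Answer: 1557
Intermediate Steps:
h(o, B) = B + o
S(P, C) = C + P
(5*t(h(4*(-4), 5), -1) - 4)*S(-115, -58) = (5*(-1) - 4)*(-58 - 115) = (-5 - 4)*(-173) = -9*(-173) = 1557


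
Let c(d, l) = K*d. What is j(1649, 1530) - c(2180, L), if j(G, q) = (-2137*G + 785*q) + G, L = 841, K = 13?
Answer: -2349554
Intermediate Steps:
j(G, q) = -2136*G + 785*q
c(d, l) = 13*d
j(1649, 1530) - c(2180, L) = (-2136*1649 + 785*1530) - 13*2180 = (-3522264 + 1201050) - 1*28340 = -2321214 - 28340 = -2349554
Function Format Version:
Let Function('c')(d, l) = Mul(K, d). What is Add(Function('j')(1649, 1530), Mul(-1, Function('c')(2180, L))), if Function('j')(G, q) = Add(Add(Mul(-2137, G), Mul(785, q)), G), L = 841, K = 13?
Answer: -2349554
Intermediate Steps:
Function('j')(G, q) = Add(Mul(-2136, G), Mul(785, q))
Function('c')(d, l) = Mul(13, d)
Add(Function('j')(1649, 1530), Mul(-1, Function('c')(2180, L))) = Add(Add(Mul(-2136, 1649), Mul(785, 1530)), Mul(-1, Mul(13, 2180))) = Add(Add(-3522264, 1201050), Mul(-1, 28340)) = Add(-2321214, -28340) = -2349554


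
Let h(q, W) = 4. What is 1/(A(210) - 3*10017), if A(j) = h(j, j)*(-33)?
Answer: -1/30183 ≈ -3.3131e-5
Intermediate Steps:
A(j) = -132 (A(j) = 4*(-33) = -132)
1/(A(210) - 3*10017) = 1/(-132 - 3*10017) = 1/(-132 - 30051) = 1/(-30183) = -1/30183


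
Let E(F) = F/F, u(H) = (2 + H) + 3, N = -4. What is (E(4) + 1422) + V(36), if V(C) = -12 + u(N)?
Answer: 1412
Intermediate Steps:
u(H) = 5 + H
E(F) = 1
V(C) = -11 (V(C) = -12 + (5 - 4) = -12 + 1 = -11)
(E(4) + 1422) + V(36) = (1 + 1422) - 11 = 1423 - 11 = 1412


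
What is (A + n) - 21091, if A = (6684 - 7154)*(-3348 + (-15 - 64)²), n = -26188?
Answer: -1406989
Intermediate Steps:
A = -1359710 (A = -470*(-3348 + (-79)²) = -470*(-3348 + 6241) = -470*2893 = -1359710)
(A + n) - 21091 = (-1359710 - 26188) - 21091 = -1385898 - 21091 = -1406989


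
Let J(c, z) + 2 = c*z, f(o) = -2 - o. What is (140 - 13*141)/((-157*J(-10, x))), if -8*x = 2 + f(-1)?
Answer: -6772/471 ≈ -14.378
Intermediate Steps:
x = -1/8 (x = -(2 + (-2 - 1*(-1)))/8 = -(2 + (-2 + 1))/8 = -(2 - 1)/8 = -1/8*1 = -1/8 ≈ -0.12500)
J(c, z) = -2 + c*z
(140 - 13*141)/((-157*J(-10, x))) = (140 - 13*141)/((-157*(-2 - 10*(-1/8)))) = (140 - 1833)/((-157*(-2 + 5/4))) = -1693/((-157*(-3/4))) = -1693/471/4 = -1693*4/471 = -6772/471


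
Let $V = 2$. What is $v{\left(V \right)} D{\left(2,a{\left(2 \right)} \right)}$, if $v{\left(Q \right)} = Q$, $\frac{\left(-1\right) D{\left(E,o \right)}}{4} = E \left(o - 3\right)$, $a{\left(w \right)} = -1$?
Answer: $64$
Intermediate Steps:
$D{\left(E,o \right)} = - 4 E \left(-3 + o\right)$ ($D{\left(E,o \right)} = - 4 E \left(o - 3\right) = - 4 E \left(-3 + o\right)$)
$v{\left(V \right)} D{\left(2,a{\left(2 \right)} \right)} = 2 \cdot 4 \cdot 2 \left(3 - -1\right) = 2 \cdot 4 \cdot 2 \left(3 + 1\right) = 2 \cdot 4 \cdot 2 \cdot 4 = 2 \cdot 32 = 64$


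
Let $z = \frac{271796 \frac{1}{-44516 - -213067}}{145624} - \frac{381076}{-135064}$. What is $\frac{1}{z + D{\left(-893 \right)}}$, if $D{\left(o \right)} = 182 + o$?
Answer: $- \frac{51799303840199}{36683155434769277} \approx -0.0014121$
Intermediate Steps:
$z = \frac{146149595612212}{51799303840199}$ ($z = \frac{271796}{-44516 + 213067} \cdot \frac{1}{145624} - - \frac{95269}{33766} = \frac{271796}{168551} \cdot \frac{1}{145624} + \frac{95269}{33766} = \frac{67949}{6136267706} + \frac{95269}{33766} = \frac{146149595612212}{51799303840199} \approx 2.8215$)
$\frac{1}{z + D{\left(-893 \right)}} = \frac{1}{\frac{146149595612212}{51799303840199} + \left(182 - 893\right)} = \frac{1}{\frac{146149595612212}{51799303840199} - 711} = \frac{1}{- \frac{36683155434769277}{51799303840199}} = - \frac{51799303840199}{36683155434769277}$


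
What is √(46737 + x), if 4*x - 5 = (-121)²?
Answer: √201594/2 ≈ 224.50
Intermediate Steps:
x = 7323/2 (x = 5/4 + (¼)*(-121)² = 5/4 + (¼)*14641 = 5/4 + 14641/4 = 7323/2 ≈ 3661.5)
√(46737 + x) = √(46737 + 7323/2) = √(100797/2) = √201594/2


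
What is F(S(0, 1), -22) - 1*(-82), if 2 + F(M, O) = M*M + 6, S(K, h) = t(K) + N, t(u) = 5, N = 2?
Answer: 135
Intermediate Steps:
S(K, h) = 7 (S(K, h) = 5 + 2 = 7)
F(M, O) = 4 + M**2 (F(M, O) = -2 + (M*M + 6) = -2 + (M**2 + 6) = -2 + (6 + M**2) = 4 + M**2)
F(S(0, 1), -22) - 1*(-82) = (4 + 7**2) - 1*(-82) = (4 + 49) + 82 = 53 + 82 = 135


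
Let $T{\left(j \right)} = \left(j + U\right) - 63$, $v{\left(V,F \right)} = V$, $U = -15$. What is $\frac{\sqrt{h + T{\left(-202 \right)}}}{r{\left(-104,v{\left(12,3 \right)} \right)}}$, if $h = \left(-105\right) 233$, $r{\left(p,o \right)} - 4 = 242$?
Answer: $\frac{7 i \sqrt{505}}{246} \approx 0.63945 i$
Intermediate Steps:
$T{\left(j \right)} = -78 + j$ ($T{\left(j \right)} = \left(j - 15\right) - 63 = \left(-15 + j\right) - 63 = -78 + j$)
$r{\left(p,o \right)} = 246$ ($r{\left(p,o \right)} = 4 + 242 = 246$)
$h = -24465$
$\frac{\sqrt{h + T{\left(-202 \right)}}}{r{\left(-104,v{\left(12,3 \right)} \right)}} = \frac{\sqrt{-24465 - 280}}{246} = \sqrt{-24465 - 280} \cdot \frac{1}{246} = \sqrt{-24745} \cdot \frac{1}{246} = 7 i \sqrt{505} \cdot \frac{1}{246} = \frac{7 i \sqrt{505}}{246}$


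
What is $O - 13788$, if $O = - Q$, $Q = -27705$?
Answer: $13917$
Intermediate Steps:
$O = 27705$ ($O = \left(-1\right) \left(-27705\right) = 27705$)
$O - 13788 = 27705 - 13788 = 13917$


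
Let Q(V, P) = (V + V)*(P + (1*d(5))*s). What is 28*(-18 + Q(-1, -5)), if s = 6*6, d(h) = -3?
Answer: 5824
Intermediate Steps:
s = 36
Q(V, P) = 2*V*(-108 + P) (Q(V, P) = (V + V)*(P + (1*(-3))*36) = (2*V)*(P - 3*36) = (2*V)*(P - 108) = (2*V)*(-108 + P) = 2*V*(-108 + P))
28*(-18 + Q(-1, -5)) = 28*(-18 + 2*(-1)*(-108 - 5)) = 28*(-18 + 2*(-1)*(-113)) = 28*(-18 + 226) = 28*208 = 5824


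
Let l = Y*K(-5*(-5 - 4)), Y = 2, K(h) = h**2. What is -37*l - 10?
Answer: -149860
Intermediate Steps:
l = 4050 (l = 2*(-5*(-5 - 4))**2 = 2*(-5*(-9))**2 = 2*45**2 = 2*2025 = 4050)
-37*l - 10 = -37*4050 - 10 = -149850 - 10 = -149860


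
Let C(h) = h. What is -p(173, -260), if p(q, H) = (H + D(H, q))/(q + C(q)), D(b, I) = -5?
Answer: 265/346 ≈ 0.76590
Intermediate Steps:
p(q, H) = (-5 + H)/(2*q) (p(q, H) = (H - 5)/(q + q) = (-5 + H)/((2*q)) = (-5 + H)*(1/(2*q)) = (-5 + H)/(2*q))
-p(173, -260) = -(-5 - 260)/(2*173) = -(-265)/(2*173) = -1*(-265/346) = 265/346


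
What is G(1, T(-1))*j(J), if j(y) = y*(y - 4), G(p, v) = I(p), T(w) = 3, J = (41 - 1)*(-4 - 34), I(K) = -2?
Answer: -4632960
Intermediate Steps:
J = -1520 (J = 40*(-38) = -1520)
G(p, v) = -2
j(y) = y*(-4 + y)
G(1, T(-1))*j(J) = -(-3040)*(-4 - 1520) = -(-3040)*(-1524) = -2*2316480 = -4632960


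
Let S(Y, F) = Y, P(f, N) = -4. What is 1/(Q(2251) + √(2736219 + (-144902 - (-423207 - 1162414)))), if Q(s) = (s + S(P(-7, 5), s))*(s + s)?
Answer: 5057997/51166665215549 - √4176938/102333330431098 ≈ 9.8833e-8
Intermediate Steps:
Q(s) = 2*s*(-4 + s) (Q(s) = (s - 4)*(s + s) = (-4 + s)*(2*s) = 2*s*(-4 + s))
1/(Q(2251) + √(2736219 + (-144902 - (-423207 - 1162414)))) = 1/(2*2251*(-4 + 2251) + √(2736219 + (-144902 - (-423207 - 1162414)))) = 1/(2*2251*2247 + √(2736219 + (-144902 - 1*(-1585621)))) = 1/(10115994 + √(2736219 + (-144902 + 1585621))) = 1/(10115994 + √(2736219 + 1440719)) = 1/(10115994 + √4176938)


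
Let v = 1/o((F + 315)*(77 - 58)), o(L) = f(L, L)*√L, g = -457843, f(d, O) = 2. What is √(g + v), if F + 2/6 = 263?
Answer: √(-1985550317085388 + 65854*√98781)/65854 ≈ 676.64*I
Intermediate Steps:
F = 788/3 (F = -⅓ + 263 = 788/3 ≈ 262.67)
o(L) = 2*√L
v = √98781/65854 (v = 1/(2*√((788/3 + 315)*(77 - 58))) = 1/(2*√((1733/3)*19)) = 1/(2*√(32927/3)) = 1/(2*(√98781/3)) = 1/(2*√98781/3) = √98781/65854 ≈ 0.0047726)
√(g + v) = √(-457843 + √98781/65854)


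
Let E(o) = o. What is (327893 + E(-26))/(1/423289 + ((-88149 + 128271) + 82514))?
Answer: 46260831521/17303489935 ≈ 2.6735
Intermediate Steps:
(327893 + E(-26))/(1/423289 + ((-88149 + 128271) + 82514)) = (327893 - 26)/(1/423289 + ((-88149 + 128271) + 82514)) = 327867/(1/423289 + (40122 + 82514)) = 327867/(1/423289 + 122636) = 327867/(51910469805/423289) = 327867*(423289/51910469805) = 46260831521/17303489935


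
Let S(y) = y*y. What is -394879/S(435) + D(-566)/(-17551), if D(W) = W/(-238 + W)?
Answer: -928707708311/445025788650 ≈ -2.0869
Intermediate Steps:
S(y) = y**2
-394879/S(435) + D(-566)/(-17551) = -394879/(435**2) - 566/(-238 - 566)/(-17551) = -394879/189225 - 566/(-804)*(-1/17551) = -394879*1/189225 - 566*(-1/804)*(-1/17551) = -394879/189225 + (283/402)*(-1/17551) = -394879/189225 - 283/7055502 = -928707708311/445025788650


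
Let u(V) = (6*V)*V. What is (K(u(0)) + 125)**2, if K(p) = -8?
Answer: 13689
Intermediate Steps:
u(V) = 6*V**2
(K(u(0)) + 125)**2 = (-8 + 125)**2 = 117**2 = 13689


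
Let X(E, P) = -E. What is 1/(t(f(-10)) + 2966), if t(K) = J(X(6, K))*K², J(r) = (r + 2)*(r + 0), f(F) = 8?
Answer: 1/4502 ≈ 0.00022212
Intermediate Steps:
J(r) = r*(2 + r) (J(r) = (2 + r)*r = r*(2 + r))
t(K) = 24*K² (t(K) = ((-1*6)*(2 - 1*6))*K² = (-6*(2 - 6))*K² = (-6*(-4))*K² = 24*K²)
1/(t(f(-10)) + 2966) = 1/(24*8² + 2966) = 1/(24*64 + 2966) = 1/(1536 + 2966) = 1/4502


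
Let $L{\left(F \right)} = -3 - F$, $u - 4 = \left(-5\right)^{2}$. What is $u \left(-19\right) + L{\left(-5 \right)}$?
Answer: $-549$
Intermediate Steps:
$u = 29$ ($u = 4 + \left(-5\right)^{2} = 4 + 25 = 29$)
$u \left(-19\right) + L{\left(-5 \right)} = 29 \left(-19\right) - -2 = -551 + \left(-3 + 5\right) = -551 + 2 = -549$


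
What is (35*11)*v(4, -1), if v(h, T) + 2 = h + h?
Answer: 2310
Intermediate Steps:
v(h, T) = -2 + 2*h (v(h, T) = -2 + (h + h) = -2 + 2*h)
(35*11)*v(4, -1) = (35*11)*(-2 + 2*4) = 385*(-2 + 8) = 385*6 = 2310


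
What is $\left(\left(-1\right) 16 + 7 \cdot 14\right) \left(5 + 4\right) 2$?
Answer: $1476$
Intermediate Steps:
$\left(\left(-1\right) 16 + 7 \cdot 14\right) \left(5 + 4\right) 2 = \left(-16 + 98\right) 9 \cdot 2 = 82 \cdot 18 = 1476$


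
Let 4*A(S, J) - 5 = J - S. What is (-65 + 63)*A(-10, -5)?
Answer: -5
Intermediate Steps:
A(S, J) = 5/4 - S/4 + J/4 (A(S, J) = 5/4 + (J - S)/4 = 5/4 + (-S/4 + J/4) = 5/4 - S/4 + J/4)
(-65 + 63)*A(-10, -5) = (-65 + 63)*(5/4 - 1/4*(-10) + (1/4)*(-5)) = -2*(5/4 + 5/2 - 5/4) = -2*5/2 = -5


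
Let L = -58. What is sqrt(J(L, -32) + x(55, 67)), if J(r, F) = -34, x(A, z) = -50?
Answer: 2*I*sqrt(21) ≈ 9.1651*I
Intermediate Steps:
sqrt(J(L, -32) + x(55, 67)) = sqrt(-34 - 50) = sqrt(-84) = 2*I*sqrt(21)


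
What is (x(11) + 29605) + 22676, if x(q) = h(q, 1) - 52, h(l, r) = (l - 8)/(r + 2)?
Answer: 52230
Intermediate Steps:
h(l, r) = (-8 + l)/(2 + r)
x(q) = -164/3 + q/3 (x(q) = (-8 + q)/(2 + 1) - 52 = (-8 + q)/3 - 52 = (-8/3 + q/3) - 52 = -164/3 + q/3)
(x(11) + 29605) + 22676 = ((-164/3 + (⅓)*11) + 29605) + 22676 = ((-164/3 + 11/3) + 29605) + 22676 = (-51 + 29605) + 22676 = 29554 + 22676 = 52230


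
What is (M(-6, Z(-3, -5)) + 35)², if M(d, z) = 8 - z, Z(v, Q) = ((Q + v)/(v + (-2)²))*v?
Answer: 361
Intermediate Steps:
Z(v, Q) = v*(Q + v)/(4 + v) (Z(v, Q) = ((Q + v)/(v + 4))*v = ((Q + v)/(4 + v))*v = v*(Q + v)/(4 + v))
(M(-6, Z(-3, -5)) + 35)² = ((8 - (-3)*(-5 - 3)/(4 - 3)) + 35)² = ((8 - (-3)*(-8)/1) + 35)² = ((8 - (-3)*(-8)) + 35)² = ((8 - 1*24) + 35)² = ((8 - 24) + 35)² = (-16 + 35)² = 19² = 361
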